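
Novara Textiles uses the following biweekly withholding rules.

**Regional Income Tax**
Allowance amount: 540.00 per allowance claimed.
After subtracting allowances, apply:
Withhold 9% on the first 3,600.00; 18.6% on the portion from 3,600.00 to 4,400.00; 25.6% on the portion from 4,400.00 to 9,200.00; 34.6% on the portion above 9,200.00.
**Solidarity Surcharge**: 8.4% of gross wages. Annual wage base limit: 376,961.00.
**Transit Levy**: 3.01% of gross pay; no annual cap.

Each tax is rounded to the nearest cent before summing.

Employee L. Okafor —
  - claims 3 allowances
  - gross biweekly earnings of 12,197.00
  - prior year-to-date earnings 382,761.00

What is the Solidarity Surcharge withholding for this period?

Solidarity Surcharge: YTD 382,761.00 ≥ cap 376,961.00 → 0.00

0.00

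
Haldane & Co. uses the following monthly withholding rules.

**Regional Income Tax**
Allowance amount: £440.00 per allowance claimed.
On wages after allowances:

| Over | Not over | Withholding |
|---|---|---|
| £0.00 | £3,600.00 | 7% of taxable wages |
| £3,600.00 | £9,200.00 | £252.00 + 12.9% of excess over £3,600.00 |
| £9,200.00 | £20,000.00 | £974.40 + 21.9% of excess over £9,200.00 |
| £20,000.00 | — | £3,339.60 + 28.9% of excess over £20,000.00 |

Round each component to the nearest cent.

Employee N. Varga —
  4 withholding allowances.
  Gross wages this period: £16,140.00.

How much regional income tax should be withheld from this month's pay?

£2,108.82

Regional Income Tax: taxable = £16,140.00 − 4×£440.00 = £14,380.00
  £974.40 + 21.9% × (£14,380.00 − £9,200.00) = £974.40 + 21.9% × £5,180.00 = £2,108.82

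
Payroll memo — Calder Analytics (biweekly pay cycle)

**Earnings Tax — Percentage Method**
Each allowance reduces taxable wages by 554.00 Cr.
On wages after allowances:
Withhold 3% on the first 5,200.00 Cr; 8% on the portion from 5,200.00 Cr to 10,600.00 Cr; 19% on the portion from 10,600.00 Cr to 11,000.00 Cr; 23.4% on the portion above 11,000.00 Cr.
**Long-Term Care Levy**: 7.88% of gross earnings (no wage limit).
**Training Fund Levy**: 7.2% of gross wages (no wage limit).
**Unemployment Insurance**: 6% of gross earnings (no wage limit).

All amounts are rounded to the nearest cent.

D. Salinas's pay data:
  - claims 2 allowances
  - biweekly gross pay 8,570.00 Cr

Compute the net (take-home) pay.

6,426.48 Cr

Earnings Tax: taxable = 8,570.00 Cr − 2×554.00 Cr = 7,462.00 Cr
  156.00 Cr + 8% × (7,462.00 Cr − 5,200.00 Cr) = 156.00 Cr + 8% × 2,262.00 Cr = 336.96 Cr
Long-Term Care Levy: 7.88% × 8,570.00 Cr = 675.32 Cr
Training Fund Levy: 7.2% × 8,570.00 Cr = 617.04 Cr
Unemployment Insurance: 6% × 8,570.00 Cr = 514.20 Cr
Total withheld: 336.96 Cr + 675.32 Cr + 617.04 Cr + 514.20 Cr = 2,143.52 Cr
Net pay: 8,570.00 Cr − 2,143.52 Cr = 6,426.48 Cr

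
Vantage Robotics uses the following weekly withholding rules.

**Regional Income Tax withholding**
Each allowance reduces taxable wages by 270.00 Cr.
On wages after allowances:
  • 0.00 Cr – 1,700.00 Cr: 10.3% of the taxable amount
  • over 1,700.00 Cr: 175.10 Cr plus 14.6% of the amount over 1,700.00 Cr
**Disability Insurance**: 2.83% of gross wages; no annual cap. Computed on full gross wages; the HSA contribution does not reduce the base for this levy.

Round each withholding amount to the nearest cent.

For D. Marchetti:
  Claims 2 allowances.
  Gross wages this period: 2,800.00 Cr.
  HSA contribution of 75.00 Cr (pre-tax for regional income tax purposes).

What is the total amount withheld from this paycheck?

325.15 Cr

Regional Income Tax: taxable = 2,800.00 Cr − 75.00 Cr − 2×270.00 Cr = 2,185.00 Cr
  175.10 Cr + 14.6% × (2,185.00 Cr − 1,700.00 Cr) = 175.10 Cr + 14.6% × 485.00 Cr = 245.91 Cr
Disability Insurance: 2.83% × 2,800.00 Cr = 79.24 Cr
Total: 245.91 Cr + 79.24 Cr = 325.15 Cr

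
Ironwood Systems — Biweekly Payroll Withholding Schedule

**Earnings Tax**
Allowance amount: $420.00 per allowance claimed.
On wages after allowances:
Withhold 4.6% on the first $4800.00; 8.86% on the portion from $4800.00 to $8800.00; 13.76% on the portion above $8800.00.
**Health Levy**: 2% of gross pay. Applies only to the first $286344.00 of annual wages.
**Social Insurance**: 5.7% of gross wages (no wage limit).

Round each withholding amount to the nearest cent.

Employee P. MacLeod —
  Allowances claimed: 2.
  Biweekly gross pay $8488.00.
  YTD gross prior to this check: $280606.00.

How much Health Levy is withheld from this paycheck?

Health Levy: cap $286344.00 − YTD $280606.00 = $5738.00 subject; 2% × $5738.00 = $114.76

$114.76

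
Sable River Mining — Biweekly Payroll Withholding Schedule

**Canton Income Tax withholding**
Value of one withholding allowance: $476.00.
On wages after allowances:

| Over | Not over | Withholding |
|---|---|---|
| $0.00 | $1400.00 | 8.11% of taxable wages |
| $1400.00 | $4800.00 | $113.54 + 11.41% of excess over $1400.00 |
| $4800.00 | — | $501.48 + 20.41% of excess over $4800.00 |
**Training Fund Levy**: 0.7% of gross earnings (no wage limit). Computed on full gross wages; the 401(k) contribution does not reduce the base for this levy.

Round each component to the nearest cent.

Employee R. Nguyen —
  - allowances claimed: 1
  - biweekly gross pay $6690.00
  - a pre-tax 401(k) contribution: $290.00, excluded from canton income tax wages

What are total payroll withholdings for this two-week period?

$777.72

Canton Income Tax: taxable = $6690.00 − $290.00 − 1×$476.00 = $5924.00
  $501.48 + 20.41% × ($5924.00 − $4800.00) = $501.48 + 20.41% × $1124.00 = $730.89
Training Fund Levy: 0.7% × $6690.00 = $46.83
Total: $730.89 + $46.83 = $777.72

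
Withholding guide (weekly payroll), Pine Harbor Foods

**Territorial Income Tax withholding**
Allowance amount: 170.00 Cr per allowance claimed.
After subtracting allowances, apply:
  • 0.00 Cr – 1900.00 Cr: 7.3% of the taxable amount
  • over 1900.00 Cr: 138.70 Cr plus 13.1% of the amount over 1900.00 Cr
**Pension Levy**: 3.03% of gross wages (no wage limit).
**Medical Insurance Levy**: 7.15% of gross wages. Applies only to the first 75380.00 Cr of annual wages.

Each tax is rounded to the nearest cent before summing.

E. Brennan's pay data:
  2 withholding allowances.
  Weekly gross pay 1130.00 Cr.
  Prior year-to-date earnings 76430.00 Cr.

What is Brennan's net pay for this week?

Territorial Income Tax: taxable = 1130.00 Cr − 2×170.00 Cr = 790.00 Cr
  7.3% × 790.00 Cr = 57.67 Cr
Pension Levy: 3.03% × 1130.00 Cr = 34.24 Cr
Medical Insurance Levy: YTD 76430.00 Cr ≥ cap 75380.00 Cr → 0.00 Cr
Total withheld: 57.67 Cr + 34.24 Cr + 0.00 Cr = 91.91 Cr
Net pay: 1130.00 Cr − 91.91 Cr = 1038.09 Cr

1038.09 Cr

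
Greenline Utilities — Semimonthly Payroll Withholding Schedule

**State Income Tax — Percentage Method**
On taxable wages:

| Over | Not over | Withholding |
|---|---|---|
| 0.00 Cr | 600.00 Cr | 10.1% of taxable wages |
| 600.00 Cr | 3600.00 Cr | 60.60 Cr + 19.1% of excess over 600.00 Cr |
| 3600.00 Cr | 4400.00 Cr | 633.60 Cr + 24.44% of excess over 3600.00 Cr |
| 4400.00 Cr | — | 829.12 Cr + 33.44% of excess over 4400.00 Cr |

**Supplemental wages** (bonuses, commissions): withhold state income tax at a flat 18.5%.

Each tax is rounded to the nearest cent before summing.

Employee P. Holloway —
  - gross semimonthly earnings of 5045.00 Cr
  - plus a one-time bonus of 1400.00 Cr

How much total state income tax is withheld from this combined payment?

State Income Tax: taxable = 5045.00 Cr
  829.12 Cr + 33.44% × (5045.00 Cr − 4400.00 Cr) = 829.12 Cr + 33.44% × 645.00 Cr = 1044.81 Cr
Supplemental (18.5% flat on bonus): 18.5% × 1400.00 Cr = 259.00 Cr
Total state income tax: 1044.81 Cr + 259.00 Cr = 1303.81 Cr

1303.81 Cr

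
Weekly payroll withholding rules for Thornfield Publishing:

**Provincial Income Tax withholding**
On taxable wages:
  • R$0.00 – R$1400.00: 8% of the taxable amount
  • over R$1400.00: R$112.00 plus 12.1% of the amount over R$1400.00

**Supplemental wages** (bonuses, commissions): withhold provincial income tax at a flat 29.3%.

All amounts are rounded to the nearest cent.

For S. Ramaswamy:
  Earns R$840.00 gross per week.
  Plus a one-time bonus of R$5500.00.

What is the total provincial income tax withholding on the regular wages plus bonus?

Provincial Income Tax: taxable = R$840.00
  8% × R$840.00 = R$67.20
Supplemental (29.3% flat on bonus): 29.3% × R$5500.00 = R$1611.50
Total provincial income tax: R$67.20 + R$1611.50 = R$1678.70

R$1678.70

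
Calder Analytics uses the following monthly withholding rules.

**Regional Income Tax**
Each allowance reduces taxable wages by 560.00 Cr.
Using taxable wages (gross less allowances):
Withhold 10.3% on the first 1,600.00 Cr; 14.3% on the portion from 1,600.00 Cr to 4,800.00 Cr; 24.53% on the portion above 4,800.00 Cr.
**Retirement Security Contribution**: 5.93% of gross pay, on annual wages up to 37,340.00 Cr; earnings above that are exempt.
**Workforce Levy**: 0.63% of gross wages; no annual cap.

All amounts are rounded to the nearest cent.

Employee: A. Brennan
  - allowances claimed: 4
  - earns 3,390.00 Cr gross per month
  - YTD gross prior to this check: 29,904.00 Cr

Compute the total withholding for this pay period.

Regional Income Tax: taxable = 3,390.00 Cr − 4×560.00 Cr = 1,150.00 Cr
  10.3% × 1,150.00 Cr = 118.45 Cr
Retirement Security Contribution: 5.93% × 3,390.00 Cr = 201.03 Cr
Workforce Levy: 0.63% × 3,390.00 Cr = 21.36 Cr
Total: 118.45 Cr + 201.03 Cr + 21.36 Cr = 340.84 Cr

340.84 Cr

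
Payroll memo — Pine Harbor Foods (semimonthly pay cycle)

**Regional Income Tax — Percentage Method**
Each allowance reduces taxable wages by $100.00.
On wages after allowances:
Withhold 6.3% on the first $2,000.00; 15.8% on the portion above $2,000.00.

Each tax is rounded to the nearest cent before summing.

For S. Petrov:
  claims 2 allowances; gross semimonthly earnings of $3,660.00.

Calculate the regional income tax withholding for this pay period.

$356.68

Regional Income Tax: taxable = $3,660.00 − 2×$100.00 = $3,460.00
  $126.00 + 15.8% × ($3,460.00 − $2,000.00) = $126.00 + 15.8% × $1,460.00 = $356.68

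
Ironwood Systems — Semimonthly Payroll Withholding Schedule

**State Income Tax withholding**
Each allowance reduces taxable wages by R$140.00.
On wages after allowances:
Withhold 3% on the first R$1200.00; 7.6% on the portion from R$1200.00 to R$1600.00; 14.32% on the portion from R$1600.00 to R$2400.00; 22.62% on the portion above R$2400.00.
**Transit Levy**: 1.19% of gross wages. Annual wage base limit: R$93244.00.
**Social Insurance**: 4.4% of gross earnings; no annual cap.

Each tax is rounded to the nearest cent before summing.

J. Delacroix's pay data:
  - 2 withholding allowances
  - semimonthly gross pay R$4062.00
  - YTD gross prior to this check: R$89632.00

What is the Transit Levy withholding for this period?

R$42.98

Transit Levy: cap R$93244.00 − YTD R$89632.00 = R$3612.00 subject; 1.19% × R$3612.00 = R$42.98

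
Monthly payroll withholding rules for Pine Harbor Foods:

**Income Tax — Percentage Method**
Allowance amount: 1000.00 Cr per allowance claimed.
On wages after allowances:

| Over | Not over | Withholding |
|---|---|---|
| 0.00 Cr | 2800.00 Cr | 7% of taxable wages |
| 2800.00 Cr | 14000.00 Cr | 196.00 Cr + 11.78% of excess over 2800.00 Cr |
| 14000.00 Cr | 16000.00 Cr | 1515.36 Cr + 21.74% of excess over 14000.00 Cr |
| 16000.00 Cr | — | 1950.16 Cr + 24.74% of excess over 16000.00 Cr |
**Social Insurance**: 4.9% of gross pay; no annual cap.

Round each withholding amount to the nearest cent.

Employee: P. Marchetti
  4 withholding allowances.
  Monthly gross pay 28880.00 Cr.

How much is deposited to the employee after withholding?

Income Tax: taxable = 28880.00 Cr − 4×1000.00 Cr = 24880.00 Cr
  1950.16 Cr + 24.74% × (24880.00 Cr − 16000.00 Cr) = 1950.16 Cr + 24.74% × 8880.00 Cr = 4147.07 Cr
Social Insurance: 4.9% × 28880.00 Cr = 1415.12 Cr
Total withheld: 4147.07 Cr + 1415.12 Cr = 5562.19 Cr
Net pay: 28880.00 Cr − 5562.19 Cr = 23317.81 Cr

23317.81 Cr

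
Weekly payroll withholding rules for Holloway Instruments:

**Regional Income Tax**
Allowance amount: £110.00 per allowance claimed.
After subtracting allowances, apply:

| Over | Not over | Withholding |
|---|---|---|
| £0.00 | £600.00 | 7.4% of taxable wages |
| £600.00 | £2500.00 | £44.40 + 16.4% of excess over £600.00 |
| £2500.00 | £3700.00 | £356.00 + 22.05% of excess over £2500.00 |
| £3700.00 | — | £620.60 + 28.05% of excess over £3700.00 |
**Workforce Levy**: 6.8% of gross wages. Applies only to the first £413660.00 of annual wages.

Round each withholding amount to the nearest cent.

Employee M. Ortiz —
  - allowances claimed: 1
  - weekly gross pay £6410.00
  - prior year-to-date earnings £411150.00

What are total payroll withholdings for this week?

Regional Income Tax: taxable = £6410.00 − 1×£110.00 = £6300.00
  £620.60 + 28.05% × (£6300.00 − £3700.00) = £620.60 + 28.05% × £2600.00 = £1349.90
Workforce Levy: cap £413660.00 − YTD £411150.00 = £2510.00 subject; 6.8% × £2510.00 = £170.68
Total: £1349.90 + £170.68 = £1520.58

£1520.58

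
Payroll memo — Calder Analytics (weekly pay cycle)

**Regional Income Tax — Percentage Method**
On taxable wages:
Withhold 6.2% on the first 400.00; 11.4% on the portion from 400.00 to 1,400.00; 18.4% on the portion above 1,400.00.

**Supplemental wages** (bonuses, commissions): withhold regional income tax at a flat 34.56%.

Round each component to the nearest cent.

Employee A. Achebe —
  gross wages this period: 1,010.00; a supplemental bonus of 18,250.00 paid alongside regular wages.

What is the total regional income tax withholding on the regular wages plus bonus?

6,401.54

Regional Income Tax: taxable = 1,010.00
  24.80 + 11.4% × (1,010.00 − 400.00) = 24.80 + 11.4% × 610.00 = 94.34
Supplemental (34.56% flat on bonus): 34.56% × 18,250.00 = 6,307.20
Total regional income tax: 94.34 + 6,307.20 = 6,401.54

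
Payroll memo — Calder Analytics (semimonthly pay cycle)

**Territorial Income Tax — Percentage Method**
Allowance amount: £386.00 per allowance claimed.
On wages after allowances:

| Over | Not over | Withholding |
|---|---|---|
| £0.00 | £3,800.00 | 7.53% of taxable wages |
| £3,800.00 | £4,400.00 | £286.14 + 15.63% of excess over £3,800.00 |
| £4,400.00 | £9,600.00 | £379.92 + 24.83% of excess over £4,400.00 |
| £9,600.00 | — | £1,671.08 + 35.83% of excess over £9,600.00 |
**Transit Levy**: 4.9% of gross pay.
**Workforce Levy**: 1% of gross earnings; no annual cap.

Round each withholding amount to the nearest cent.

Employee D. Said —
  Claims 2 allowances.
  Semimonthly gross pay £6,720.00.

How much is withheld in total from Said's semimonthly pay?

£1,160.77

Territorial Income Tax: taxable = £6,720.00 − 2×£386.00 = £5,948.00
  £379.92 + 24.83% × (£5,948.00 − £4,400.00) = £379.92 + 24.83% × £1,548.00 = £764.29
Transit Levy: 4.9% × £6,720.00 = £329.28
Workforce Levy: 1% × £6,720.00 = £67.20
Total: £764.29 + £329.28 + £67.20 = £1,160.77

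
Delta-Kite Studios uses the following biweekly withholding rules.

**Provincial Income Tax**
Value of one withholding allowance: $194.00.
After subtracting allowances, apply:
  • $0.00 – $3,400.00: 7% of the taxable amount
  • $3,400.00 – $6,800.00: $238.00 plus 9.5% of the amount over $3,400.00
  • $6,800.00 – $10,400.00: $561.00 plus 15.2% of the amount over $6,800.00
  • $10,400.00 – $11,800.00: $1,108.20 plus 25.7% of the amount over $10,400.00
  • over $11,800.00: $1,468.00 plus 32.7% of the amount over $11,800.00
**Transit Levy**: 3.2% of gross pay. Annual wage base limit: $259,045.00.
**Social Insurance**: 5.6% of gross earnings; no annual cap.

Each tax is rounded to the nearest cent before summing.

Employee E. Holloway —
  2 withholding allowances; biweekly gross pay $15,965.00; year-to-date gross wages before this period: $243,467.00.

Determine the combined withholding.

$4,095.62

Provincial Income Tax: taxable = $15,965.00 − 2×$194.00 = $15,577.00
  $1,468.00 + 32.7% × ($15,577.00 − $11,800.00) = $1,468.00 + 32.7% × $3,777.00 = $2,703.08
Transit Levy: cap $259,045.00 − YTD $243,467.00 = $15,578.00 subject; 3.2% × $15,578.00 = $498.50
Social Insurance: 5.6% × $15,965.00 = $894.04
Total: $2,703.08 + $498.50 + $894.04 = $4,095.62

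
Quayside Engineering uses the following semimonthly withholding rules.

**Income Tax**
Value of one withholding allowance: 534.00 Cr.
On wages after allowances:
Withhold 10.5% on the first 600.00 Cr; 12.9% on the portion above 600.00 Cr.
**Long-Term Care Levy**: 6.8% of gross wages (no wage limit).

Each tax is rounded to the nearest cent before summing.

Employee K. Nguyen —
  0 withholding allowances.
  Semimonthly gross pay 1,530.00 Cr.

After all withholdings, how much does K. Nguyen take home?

Income Tax: taxable = 1,530.00 Cr
  63.00 Cr + 12.9% × (1,530.00 Cr − 600.00 Cr) = 63.00 Cr + 12.9% × 930.00 Cr = 182.97 Cr
Long-Term Care Levy: 6.8% × 1,530.00 Cr = 104.04 Cr
Total withheld: 182.97 Cr + 104.04 Cr = 287.01 Cr
Net pay: 1,530.00 Cr − 287.01 Cr = 1,242.99 Cr

1,242.99 Cr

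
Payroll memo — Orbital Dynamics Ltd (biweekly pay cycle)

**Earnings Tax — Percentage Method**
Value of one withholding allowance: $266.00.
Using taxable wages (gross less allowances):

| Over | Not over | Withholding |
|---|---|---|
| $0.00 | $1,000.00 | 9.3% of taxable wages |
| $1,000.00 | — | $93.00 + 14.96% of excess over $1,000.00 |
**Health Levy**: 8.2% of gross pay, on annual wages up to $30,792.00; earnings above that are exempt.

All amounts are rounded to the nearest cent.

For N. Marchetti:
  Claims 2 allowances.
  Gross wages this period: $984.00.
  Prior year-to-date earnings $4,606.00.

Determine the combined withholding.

$122.73

Earnings Tax: taxable = $984.00 − 2×$266.00 = $452.00
  9.3% × $452.00 = $42.04
Health Levy: 8.2% × $984.00 = $80.69
Total: $42.04 + $80.69 = $122.73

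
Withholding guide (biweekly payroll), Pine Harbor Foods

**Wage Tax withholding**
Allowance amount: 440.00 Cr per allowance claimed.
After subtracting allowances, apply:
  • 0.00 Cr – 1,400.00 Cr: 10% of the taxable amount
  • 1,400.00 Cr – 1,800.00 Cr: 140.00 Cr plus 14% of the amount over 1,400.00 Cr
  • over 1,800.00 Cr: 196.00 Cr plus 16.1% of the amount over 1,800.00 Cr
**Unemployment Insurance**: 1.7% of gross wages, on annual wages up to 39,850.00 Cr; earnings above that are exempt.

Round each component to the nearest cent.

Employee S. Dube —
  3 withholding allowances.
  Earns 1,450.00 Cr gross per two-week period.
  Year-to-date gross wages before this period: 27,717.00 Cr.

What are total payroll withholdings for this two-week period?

37.65 Cr

Wage Tax: taxable = 1,450.00 Cr − 3×440.00 Cr = 130.00 Cr
  10% × 130.00 Cr = 13.00 Cr
Unemployment Insurance: 1.7% × 1,450.00 Cr = 24.65 Cr
Total: 13.00 Cr + 24.65 Cr = 37.65 Cr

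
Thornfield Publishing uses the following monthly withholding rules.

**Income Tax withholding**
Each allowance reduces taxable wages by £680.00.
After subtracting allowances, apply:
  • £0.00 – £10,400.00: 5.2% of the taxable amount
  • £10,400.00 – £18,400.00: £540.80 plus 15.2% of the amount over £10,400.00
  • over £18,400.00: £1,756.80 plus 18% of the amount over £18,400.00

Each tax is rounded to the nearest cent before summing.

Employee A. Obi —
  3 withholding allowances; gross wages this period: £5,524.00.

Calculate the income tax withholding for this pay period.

Income Tax: taxable = £5,524.00 − 3×£680.00 = £3,484.00
  5.2% × £3,484.00 = £181.17

£181.17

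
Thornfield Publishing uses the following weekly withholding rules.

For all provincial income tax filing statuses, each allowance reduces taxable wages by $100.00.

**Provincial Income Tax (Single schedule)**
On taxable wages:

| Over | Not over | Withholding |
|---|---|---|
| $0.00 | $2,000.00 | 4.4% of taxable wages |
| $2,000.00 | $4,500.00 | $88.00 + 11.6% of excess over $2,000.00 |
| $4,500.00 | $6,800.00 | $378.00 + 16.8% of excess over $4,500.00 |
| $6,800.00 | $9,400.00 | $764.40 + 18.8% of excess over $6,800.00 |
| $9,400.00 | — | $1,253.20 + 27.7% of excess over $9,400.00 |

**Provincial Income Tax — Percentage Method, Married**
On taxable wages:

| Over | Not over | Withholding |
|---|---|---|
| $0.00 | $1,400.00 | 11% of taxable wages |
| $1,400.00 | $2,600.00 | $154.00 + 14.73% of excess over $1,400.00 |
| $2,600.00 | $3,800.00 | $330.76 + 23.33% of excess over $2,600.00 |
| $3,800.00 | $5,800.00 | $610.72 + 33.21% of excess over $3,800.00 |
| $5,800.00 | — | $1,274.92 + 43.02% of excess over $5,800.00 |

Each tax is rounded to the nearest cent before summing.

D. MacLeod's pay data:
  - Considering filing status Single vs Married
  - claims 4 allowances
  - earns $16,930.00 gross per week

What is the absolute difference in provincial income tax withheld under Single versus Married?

Provincial Income Tax (Single): taxable = $16,930.00 − 4×$100.00 = $16,530.00
  $1,253.20 + 27.7% × ($16,530.00 − $9,400.00) = $1,253.20 + 27.7% × $7,130.00 = $3,228.21
Provincial Income Tax (Married): taxable = $16,930.00 − 4×$100.00 = $16,530.00
  $1,274.92 + 43.02% × ($16,530.00 − $5,800.00) = $1,274.92 + 43.02% × $10,730.00 = $5,890.97
Difference: |$3,228.21 − $5,890.97| = $2,662.76 (higher under Married)

$2,662.76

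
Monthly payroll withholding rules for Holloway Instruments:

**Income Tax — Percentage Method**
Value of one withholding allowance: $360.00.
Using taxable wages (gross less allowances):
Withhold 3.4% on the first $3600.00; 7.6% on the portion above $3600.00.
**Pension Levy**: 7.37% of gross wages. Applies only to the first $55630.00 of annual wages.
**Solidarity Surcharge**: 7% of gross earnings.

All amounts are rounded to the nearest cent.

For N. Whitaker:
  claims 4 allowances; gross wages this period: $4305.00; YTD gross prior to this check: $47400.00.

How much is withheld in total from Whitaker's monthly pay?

$716.04

Income Tax: taxable = $4305.00 − 4×$360.00 = $2865.00
  3.4% × $2865.00 = $97.41
Pension Levy: 7.37% × $4305.00 = $317.28
Solidarity Surcharge: 7% × $4305.00 = $301.35
Total: $97.41 + $317.28 + $301.35 = $716.04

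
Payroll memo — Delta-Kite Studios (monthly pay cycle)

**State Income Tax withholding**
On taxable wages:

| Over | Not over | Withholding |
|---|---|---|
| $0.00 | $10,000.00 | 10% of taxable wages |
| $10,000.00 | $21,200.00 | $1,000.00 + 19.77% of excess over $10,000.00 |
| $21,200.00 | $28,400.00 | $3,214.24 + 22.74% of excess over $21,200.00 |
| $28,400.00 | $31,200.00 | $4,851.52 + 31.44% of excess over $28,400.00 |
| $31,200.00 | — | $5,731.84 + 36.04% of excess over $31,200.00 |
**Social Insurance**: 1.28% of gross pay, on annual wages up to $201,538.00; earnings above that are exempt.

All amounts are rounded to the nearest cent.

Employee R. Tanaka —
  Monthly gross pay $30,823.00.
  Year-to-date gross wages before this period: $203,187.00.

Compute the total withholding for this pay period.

$5,613.31

State Income Tax: taxable = $30,823.00
  $4,851.52 + 31.44% × ($30,823.00 − $28,400.00) = $4,851.52 + 31.44% × $2,423.00 = $5,613.31
Social Insurance: YTD $203,187.00 ≥ cap $201,538.00 → $0.00
Total: $5,613.31 + $0.00 = $5,613.31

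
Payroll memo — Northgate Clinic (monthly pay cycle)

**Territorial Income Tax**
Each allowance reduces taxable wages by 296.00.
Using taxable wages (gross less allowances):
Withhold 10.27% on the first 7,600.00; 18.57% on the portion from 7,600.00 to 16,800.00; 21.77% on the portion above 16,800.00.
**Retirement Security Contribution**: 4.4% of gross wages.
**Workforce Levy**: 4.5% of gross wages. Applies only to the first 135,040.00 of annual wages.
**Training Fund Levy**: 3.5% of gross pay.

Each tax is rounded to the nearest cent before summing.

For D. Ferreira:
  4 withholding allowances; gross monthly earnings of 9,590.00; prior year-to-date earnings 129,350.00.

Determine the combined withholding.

1,943.85

Territorial Income Tax: taxable = 9,590.00 − 4×296.00 = 8,406.00
  780.52 + 18.57% × (8,406.00 − 7,600.00) = 780.52 + 18.57% × 806.00 = 930.19
Retirement Security Contribution: 4.4% × 9,590.00 = 421.96
Workforce Levy: cap 135,040.00 − YTD 129,350.00 = 5,690.00 subject; 4.5% × 5,690.00 = 256.05
Training Fund Levy: 3.5% × 9,590.00 = 335.65
Total: 930.19 + 421.96 + 256.05 + 335.65 = 1,943.85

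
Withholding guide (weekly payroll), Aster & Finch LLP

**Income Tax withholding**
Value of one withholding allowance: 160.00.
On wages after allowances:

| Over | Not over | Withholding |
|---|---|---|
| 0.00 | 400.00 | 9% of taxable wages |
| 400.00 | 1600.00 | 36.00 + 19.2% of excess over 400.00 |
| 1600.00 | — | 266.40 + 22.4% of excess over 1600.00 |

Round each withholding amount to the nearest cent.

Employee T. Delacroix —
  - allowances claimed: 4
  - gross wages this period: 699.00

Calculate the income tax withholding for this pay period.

5.31

Income Tax: taxable = 699.00 − 4×160.00 = 59.00
  9% × 59.00 = 5.31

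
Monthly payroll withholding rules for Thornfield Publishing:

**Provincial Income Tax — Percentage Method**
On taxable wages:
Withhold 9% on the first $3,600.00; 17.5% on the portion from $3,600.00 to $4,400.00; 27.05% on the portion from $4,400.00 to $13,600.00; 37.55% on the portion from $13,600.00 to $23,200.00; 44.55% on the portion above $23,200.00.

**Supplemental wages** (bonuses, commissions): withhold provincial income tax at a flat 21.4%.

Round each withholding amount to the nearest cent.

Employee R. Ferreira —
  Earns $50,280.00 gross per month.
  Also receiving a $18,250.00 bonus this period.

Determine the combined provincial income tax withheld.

$22,527.04

Provincial Income Tax: taxable = $50,280.00
  $6,557.40 + 44.55% × ($50,280.00 − $23,200.00) = $6,557.40 + 44.55% × $27,080.00 = $18,621.54
Supplemental (21.4% flat on bonus): 21.4% × $18,250.00 = $3,905.50
Total provincial income tax: $18,621.54 + $3,905.50 = $22,527.04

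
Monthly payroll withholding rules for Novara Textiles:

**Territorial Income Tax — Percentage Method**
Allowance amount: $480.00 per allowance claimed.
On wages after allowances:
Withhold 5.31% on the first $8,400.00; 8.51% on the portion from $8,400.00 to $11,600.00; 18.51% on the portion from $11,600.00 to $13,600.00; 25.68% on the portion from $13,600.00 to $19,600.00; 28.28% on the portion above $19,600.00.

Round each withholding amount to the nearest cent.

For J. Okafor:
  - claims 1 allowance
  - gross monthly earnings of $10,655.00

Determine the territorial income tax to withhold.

$597.09

Territorial Income Tax: taxable = $10,655.00 − 1×$480.00 = $10,175.00
  $446.04 + 8.51% × ($10,175.00 − $8,400.00) = $446.04 + 8.51% × $1,775.00 = $597.09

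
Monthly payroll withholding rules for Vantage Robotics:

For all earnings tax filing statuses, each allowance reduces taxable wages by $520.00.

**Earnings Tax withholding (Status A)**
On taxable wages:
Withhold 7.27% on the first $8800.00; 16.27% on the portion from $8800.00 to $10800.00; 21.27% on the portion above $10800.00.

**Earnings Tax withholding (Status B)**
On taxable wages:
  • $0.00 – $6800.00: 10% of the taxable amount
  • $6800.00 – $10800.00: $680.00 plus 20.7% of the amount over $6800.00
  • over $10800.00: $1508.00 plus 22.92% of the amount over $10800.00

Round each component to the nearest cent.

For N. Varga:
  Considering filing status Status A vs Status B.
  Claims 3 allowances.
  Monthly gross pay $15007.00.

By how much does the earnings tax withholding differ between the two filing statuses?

$586.51

Earnings Tax (Status A): taxable = $15007.00 − 3×$520.00 = $13447.00
  $965.16 + 21.27% × ($13447.00 − $10800.00) = $965.16 + 21.27% × $2647.00 = $1528.18
Earnings Tax (Status B): taxable = $15007.00 − 3×$520.00 = $13447.00
  $1508.00 + 22.92% × ($13447.00 − $10800.00) = $1508.00 + 22.92% × $2647.00 = $2114.69
Difference: |$1528.18 − $2114.69| = $586.51 (higher under Status B)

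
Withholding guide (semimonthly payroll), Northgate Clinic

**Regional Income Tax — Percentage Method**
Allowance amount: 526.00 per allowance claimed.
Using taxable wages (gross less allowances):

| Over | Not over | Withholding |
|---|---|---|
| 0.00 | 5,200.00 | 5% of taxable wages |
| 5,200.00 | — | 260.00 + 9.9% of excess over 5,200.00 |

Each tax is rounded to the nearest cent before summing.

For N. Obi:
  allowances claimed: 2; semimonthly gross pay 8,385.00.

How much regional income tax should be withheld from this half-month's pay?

471.17

Regional Income Tax: taxable = 8,385.00 − 2×526.00 = 7,333.00
  260.00 + 9.9% × (7,333.00 − 5,200.00) = 260.00 + 9.9% × 2,133.00 = 471.17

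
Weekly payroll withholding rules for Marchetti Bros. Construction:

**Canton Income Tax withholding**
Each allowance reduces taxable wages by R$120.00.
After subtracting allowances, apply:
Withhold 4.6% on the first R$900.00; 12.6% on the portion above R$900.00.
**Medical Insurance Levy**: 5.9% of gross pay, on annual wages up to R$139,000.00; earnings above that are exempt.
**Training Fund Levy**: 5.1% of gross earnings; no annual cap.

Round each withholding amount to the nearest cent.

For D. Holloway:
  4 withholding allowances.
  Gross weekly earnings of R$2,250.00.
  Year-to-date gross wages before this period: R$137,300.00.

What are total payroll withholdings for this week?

R$366.07

Canton Income Tax: taxable = R$2,250.00 − 4×R$120.00 = R$1,770.00
  R$41.40 + 12.6% × (R$1,770.00 − R$900.00) = R$41.40 + 12.6% × R$870.00 = R$151.02
Medical Insurance Levy: cap R$139,000.00 − YTD R$137,300.00 = R$1,700.00 subject; 5.9% × R$1,700.00 = R$100.30
Training Fund Levy: 5.1% × R$2,250.00 = R$114.75
Total: R$151.02 + R$100.30 + R$114.75 = R$366.07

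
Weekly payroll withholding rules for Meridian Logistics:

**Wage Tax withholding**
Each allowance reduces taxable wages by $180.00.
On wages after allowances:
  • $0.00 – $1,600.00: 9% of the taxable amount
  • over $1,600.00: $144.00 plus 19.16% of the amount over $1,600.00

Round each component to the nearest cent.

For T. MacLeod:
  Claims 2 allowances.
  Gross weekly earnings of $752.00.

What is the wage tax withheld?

Wage Tax: taxable = $752.00 − 2×$180.00 = $392.00
  9% × $392.00 = $35.28

$35.28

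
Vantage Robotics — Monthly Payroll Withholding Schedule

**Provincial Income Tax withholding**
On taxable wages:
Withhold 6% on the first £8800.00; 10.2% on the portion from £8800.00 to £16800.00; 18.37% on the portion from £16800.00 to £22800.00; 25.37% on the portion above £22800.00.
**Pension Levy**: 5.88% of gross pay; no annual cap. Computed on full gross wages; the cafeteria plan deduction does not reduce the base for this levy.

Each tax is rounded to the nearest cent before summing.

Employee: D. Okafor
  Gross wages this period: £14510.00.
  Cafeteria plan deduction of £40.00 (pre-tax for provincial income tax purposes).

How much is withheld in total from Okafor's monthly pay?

Provincial Income Tax: taxable = £14510.00 − £40.00 = £14470.00
  £528.00 + 10.2% × (£14470.00 − £8800.00) = £528.00 + 10.2% × £5670.00 = £1106.34
Pension Levy: 5.88% × £14510.00 = £853.19
Total: £1106.34 + £853.19 = £1959.53

£1959.53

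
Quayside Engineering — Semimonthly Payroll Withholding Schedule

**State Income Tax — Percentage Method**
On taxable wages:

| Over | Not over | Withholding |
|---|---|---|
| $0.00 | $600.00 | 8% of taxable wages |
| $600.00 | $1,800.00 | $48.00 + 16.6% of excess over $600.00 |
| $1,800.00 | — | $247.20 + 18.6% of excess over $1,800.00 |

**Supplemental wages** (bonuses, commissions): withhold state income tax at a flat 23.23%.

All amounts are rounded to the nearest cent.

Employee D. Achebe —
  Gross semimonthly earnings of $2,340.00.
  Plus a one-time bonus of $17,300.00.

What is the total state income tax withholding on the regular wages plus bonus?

$4,366.43

State Income Tax: taxable = $2,340.00
  $247.20 + 18.6% × ($2,340.00 − $1,800.00) = $247.20 + 18.6% × $540.00 = $347.64
Supplemental (23.23% flat on bonus): 23.23% × $17,300.00 = $4,018.79
Total state income tax: $347.64 + $4,018.79 = $4,366.43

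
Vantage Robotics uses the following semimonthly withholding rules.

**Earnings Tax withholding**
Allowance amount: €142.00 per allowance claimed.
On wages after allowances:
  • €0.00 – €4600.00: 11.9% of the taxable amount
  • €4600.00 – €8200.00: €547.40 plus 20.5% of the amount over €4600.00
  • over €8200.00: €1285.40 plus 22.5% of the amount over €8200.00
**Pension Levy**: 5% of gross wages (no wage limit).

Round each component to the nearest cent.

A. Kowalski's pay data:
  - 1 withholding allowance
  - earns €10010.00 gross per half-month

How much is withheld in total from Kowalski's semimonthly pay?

Earnings Tax: taxable = €10010.00 − 1×€142.00 = €9868.00
  €1285.40 + 22.5% × (€9868.00 − €8200.00) = €1285.40 + 22.5% × €1668.00 = €1660.70
Pension Levy: 5% × €10010.00 = €500.50
Total: €1660.70 + €500.50 = €2161.20

€2161.20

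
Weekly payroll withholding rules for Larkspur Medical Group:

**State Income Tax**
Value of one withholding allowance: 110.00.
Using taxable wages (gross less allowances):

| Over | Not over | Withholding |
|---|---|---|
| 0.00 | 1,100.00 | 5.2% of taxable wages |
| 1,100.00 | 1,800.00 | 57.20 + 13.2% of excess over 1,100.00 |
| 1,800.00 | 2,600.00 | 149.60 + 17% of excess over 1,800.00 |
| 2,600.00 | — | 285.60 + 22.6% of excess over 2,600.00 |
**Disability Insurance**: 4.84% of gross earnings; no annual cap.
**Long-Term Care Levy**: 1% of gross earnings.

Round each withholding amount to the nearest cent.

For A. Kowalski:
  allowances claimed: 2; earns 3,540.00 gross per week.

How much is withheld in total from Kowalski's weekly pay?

655.06

State Income Tax: taxable = 3,540.00 − 2×110.00 = 3,320.00
  285.60 + 22.6% × (3,320.00 − 2,600.00) = 285.60 + 22.6% × 720.00 = 448.32
Disability Insurance: 4.84% × 3,540.00 = 171.34
Long-Term Care Levy: 1% × 3,540.00 = 35.40
Total: 448.32 + 171.34 + 35.40 = 655.06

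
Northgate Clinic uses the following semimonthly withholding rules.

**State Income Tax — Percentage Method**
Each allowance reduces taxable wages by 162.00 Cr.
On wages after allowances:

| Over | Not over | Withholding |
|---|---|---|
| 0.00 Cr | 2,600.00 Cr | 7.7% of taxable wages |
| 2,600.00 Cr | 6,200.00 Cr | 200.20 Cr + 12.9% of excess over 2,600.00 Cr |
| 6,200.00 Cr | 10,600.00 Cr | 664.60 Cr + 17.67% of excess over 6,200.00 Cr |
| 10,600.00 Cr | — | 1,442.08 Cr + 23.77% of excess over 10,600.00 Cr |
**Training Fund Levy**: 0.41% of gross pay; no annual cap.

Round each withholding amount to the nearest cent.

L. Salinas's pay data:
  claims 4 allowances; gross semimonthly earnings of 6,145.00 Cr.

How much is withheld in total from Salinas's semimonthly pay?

599.10 Cr

State Income Tax: taxable = 6,145.00 Cr − 4×162.00 Cr = 5,497.00 Cr
  200.20 Cr + 12.9% × (5,497.00 Cr − 2,600.00 Cr) = 200.20 Cr + 12.9% × 2,897.00 Cr = 573.91 Cr
Training Fund Levy: 0.41% × 6,145.00 Cr = 25.19 Cr
Total: 573.91 Cr + 25.19 Cr = 599.10 Cr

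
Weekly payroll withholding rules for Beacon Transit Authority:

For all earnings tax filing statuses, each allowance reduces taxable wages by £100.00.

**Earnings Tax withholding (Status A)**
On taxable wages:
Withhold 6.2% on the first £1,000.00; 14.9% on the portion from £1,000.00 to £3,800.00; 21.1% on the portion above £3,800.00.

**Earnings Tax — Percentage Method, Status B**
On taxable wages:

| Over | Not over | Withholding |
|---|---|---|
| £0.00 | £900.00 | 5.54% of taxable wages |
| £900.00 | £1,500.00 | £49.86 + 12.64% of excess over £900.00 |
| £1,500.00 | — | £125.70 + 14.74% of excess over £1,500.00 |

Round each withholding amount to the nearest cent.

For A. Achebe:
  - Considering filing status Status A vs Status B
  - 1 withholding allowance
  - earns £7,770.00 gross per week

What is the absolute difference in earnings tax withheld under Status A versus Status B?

Earnings Tax (Status A): taxable = £7,770.00 − 1×£100.00 = £7,670.00
  £479.20 + 21.1% × (£7,670.00 − £3,800.00) = £479.20 + 21.1% × £3,870.00 = £1,295.77
Earnings Tax (Status B): taxable = £7,770.00 − 1×£100.00 = £7,670.00
  £125.70 + 14.74% × (£7,670.00 − £1,500.00) = £125.70 + 14.74% × £6,170.00 = £1,035.16
Difference: |£1,295.77 − £1,035.16| = £260.61 (higher under Status A)

£260.61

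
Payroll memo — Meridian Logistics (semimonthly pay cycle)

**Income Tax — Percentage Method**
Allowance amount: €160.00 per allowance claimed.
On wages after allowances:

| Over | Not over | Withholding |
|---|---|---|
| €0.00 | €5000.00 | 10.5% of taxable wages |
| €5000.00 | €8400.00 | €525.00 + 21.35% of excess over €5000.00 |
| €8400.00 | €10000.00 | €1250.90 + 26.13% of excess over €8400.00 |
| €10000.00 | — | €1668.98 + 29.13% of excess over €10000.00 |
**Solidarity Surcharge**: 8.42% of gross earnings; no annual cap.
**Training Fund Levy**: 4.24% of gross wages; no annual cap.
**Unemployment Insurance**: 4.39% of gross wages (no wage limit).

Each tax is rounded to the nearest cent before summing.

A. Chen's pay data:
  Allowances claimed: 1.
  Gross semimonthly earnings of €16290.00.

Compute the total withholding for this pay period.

€6232.10

Income Tax: taxable = €16290.00 − 1×€160.00 = €16130.00
  €1668.98 + 29.13% × (€16130.00 − €10000.00) = €1668.98 + 29.13% × €6130.00 = €3454.65
Solidarity Surcharge: 8.42% × €16290.00 = €1371.62
Training Fund Levy: 4.24% × €16290.00 = €690.70
Unemployment Insurance: 4.39% × €16290.00 = €715.13
Total: €3454.65 + €1371.62 + €690.70 + €715.13 = €6232.10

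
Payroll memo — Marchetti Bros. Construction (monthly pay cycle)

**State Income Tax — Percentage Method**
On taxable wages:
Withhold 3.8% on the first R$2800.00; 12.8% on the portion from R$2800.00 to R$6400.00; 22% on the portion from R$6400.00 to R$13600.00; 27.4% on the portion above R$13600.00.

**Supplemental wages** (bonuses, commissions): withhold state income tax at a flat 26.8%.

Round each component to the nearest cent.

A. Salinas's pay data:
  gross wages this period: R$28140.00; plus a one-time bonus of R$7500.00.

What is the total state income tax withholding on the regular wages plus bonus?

State Income Tax: taxable = R$28140.00
  R$2151.20 + 27.4% × (R$28140.00 − R$13600.00) = R$2151.20 + 27.4% × R$14540.00 = R$6135.16
Supplemental (26.8% flat on bonus): 26.8% × R$7500.00 = R$2010.00
Total state income tax: R$6135.16 + R$2010.00 = R$8145.16

R$8145.16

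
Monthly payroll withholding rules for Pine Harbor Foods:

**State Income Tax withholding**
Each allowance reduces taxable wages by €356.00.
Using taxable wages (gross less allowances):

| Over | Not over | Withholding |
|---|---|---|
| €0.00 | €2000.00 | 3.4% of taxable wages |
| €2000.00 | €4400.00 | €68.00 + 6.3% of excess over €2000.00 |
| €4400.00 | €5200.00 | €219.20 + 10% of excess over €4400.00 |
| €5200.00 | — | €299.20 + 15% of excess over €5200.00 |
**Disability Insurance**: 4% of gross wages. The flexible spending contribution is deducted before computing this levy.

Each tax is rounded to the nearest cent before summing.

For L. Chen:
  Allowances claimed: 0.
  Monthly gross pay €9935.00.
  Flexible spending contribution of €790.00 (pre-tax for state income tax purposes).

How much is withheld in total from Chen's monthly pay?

State Income Tax: taxable = €9935.00 − €790.00 = €9145.00
  €299.20 + 15% × (€9145.00 − €5200.00) = €299.20 + 15% × €3945.00 = €890.95
Disability Insurance: 4% × €9145.00 = €365.80
Total: €890.95 + €365.80 = €1256.75

€1256.75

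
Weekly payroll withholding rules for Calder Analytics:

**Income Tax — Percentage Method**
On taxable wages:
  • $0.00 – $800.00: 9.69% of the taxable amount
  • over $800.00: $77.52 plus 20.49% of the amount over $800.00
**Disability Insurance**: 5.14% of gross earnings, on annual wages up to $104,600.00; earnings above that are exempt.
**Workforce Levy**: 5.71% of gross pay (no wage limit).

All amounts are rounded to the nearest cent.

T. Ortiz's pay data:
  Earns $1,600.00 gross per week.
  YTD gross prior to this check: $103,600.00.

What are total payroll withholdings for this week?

$384.20

Income Tax: taxable = $1,600.00
  $77.52 + 20.49% × ($1,600.00 − $800.00) = $77.52 + 20.49% × $800.00 = $241.44
Disability Insurance: cap $104,600.00 − YTD $103,600.00 = $1,000.00 subject; 5.14% × $1,000.00 = $51.40
Workforce Levy: 5.71% × $1,600.00 = $91.36
Total: $241.44 + $51.40 + $91.36 = $384.20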